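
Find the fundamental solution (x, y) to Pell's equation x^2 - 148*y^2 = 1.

First expand sqrt(148) as a continued fraction. With x_i = (sqrt(148) + m_i)/d_i and (m_0, d_0) = (0, 1): a_0 = floor(sqrt(148)) = 12, since 12^2 = 144 <= 148 < 169 = 13^2.
Iterate m_{i+1} = d_i*a_i - m_i, d_{i+1} = (148 - m_{i+1}^2)/d_i, a_{i+1} = floor((a_0 + m_{i+1})/d_{i+1}):
  m_1 = 1*12 - 0 = 12, d_1 = (148 - 12^2)/1 = 4/1 = 4, a_1 = floor((12 + 12)/4) = 6.
  m_2 = 4*6 - 12 = 12, d_2 = (148 - 12^2)/4 = 4/4 = 1, a_2 = floor((12 + 12)/1) = 24.
  m_3 = 1*24 - 12 = 12, d_3 = (148 - 12^2)/1 = 4/1 = 4: (m_3, d_3) = (m_1, d_1) = (12, 4), so from here the quotients repeat a_1, a_2; the period length is 2.
So sqrt(148) = [12; (6, 24)] with period length k = 2.
k is even, so the fundamental solution of x^2 - 148y^2 = 1 is (p_{k-1}, q_{k-1}) = (p_1, q_1); compute convergents through index 1.
Convergents (p_i = a_i*p_{i-1} + p_{i-2}, q_i = a_i*q_{i-1} + q_{i-2} with p_{-2}=0, p_{-1}=1, q_{-2}=1, q_{-1}=0):
  i=0: a_0=12, p_0 = 12*1 + 0 = 12, q_0 = 12*0 + 1 = 1.
  i=1: a_1=6, p_1 = 6*12 + 1 = 73, q_1 = 6*1 + 0 = 6.
Check: 73^2 - 148*6^2 = 5329 - 5328 = 1, so (x, y) = (73, 6) solves the equation, and by the theorem it is the least positive solution.

(x, y) = (73, 6)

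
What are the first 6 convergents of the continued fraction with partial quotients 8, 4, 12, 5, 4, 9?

8/1, 33/4, 404/49, 2053/249, 8616/1045, 79597/9654

Using the convergent recurrence p_i = a_i*p_{i-1} + p_{i-2}, q_i = a_i*q_{i-1} + q_{i-2} with p_{-2}=0, p_{-1}=1, q_{-2}=1, q_{-1}=0:
  i=0: a_0=8, p_0 = 8*1 + 0 = 8, q_0 = 8*0 + 1 = 1.
  i=1: a_1=4, p_1 = 4*8 + 1 = 33, q_1 = 4*1 + 0 = 4.
  i=2: a_2=12, p_2 = 12*33 + 8 = 404, q_2 = 12*4 + 1 = 49.
  i=3: a_3=5, p_3 = 5*404 + 33 = 2053, q_3 = 5*49 + 4 = 249.
  i=4: a_4=4, p_4 = 4*2053 + 404 = 8616, q_4 = 4*249 + 49 = 1045.
  i=5: a_5=9, p_5 = 9*8616 + 2053 = 79597, q_5 = 9*1045 + 249 = 9654.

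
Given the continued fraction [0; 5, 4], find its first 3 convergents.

Using the convergent recurrence p_i = a_i*p_{i-1} + p_{i-2}, q_i = a_i*q_{i-1} + q_{i-2} with p_{-2}=0, p_{-1}=1, q_{-2}=1, q_{-1}=0:
  i=0: a_0=0, p_0 = 0*1 + 0 = 0, q_0 = 0*0 + 1 = 1.
  i=1: a_1=5, p_1 = 5*0 + 1 = 1, q_1 = 5*1 + 0 = 5.
  i=2: a_2=4, p_2 = 4*1 + 0 = 4, q_2 = 4*5 + 1 = 21.

0/1, 1/5, 4/21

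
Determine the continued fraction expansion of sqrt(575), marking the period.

Write x_i = (sqrt(575) + m_i)/d_i with (m_0, d_0) = (0, 1). a_0 = floor(sqrt(575)) = 23, since 23^2 = 529 <= 575 < 576 = 24^2.
Iterate m_{i+1} = d_i*a_i - m_i, d_{i+1} = (575 - m_{i+1}^2)/d_i, a_{i+1} = floor((a_0 + m_{i+1})/d_{i+1}):
  m_1 = 1*23 - 0 = 23, d_1 = (575 - 23^2)/1 = 46/1 = 46, a_1 = floor((23 + 23)/46) = 1.
  m_2 = 46*1 - 23 = 23, d_2 = (575 - 23^2)/46 = 46/46 = 1, a_2 = floor((23 + 23)/1) = 46.
  m_3 = 1*46 - 23 = 23, d_3 = (575 - 23^2)/1 = 46/1 = 46: (m_3, d_3) = (m_1, d_1) = (23, 46), so from here the quotients repeat a_1, a_2; the period length is 2.
Hence the expansion of sqrt(575) is a_0 = 23 followed by the repeating block 1, 46 (period 2).

[23; (1, 46)]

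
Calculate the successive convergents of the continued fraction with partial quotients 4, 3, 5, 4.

Using the convergent recurrence p_i = a_i*p_{i-1} + p_{i-2}, q_i = a_i*q_{i-1} + q_{i-2} with p_{-2}=0, p_{-1}=1, q_{-2}=1, q_{-1}=0:
  i=0: a_0=4, p_0 = 4*1 + 0 = 4, q_0 = 4*0 + 1 = 1.
  i=1: a_1=3, p_1 = 3*4 + 1 = 13, q_1 = 3*1 + 0 = 3.
  i=2: a_2=5, p_2 = 5*13 + 4 = 69, q_2 = 5*3 + 1 = 16.
  i=3: a_3=4, p_3 = 4*69 + 13 = 289, q_3 = 4*16 + 3 = 67.

4/1, 13/3, 69/16, 289/67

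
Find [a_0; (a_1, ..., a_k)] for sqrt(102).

[10; (10, 20)]

Write x_i = (sqrt(102) + m_i)/d_i with (m_0, d_0) = (0, 1). a_0 = floor(sqrt(102)) = 10, since 10^2 = 100 <= 102 < 121 = 11^2.
Iterate m_{i+1} = d_i*a_i - m_i, d_{i+1} = (102 - m_{i+1}^2)/d_i, a_{i+1} = floor((a_0 + m_{i+1})/d_{i+1}):
  m_1 = 1*10 - 0 = 10, d_1 = (102 - 10^2)/1 = 2/1 = 2, a_1 = floor((10 + 10)/2) = 10.
  m_2 = 2*10 - 10 = 10, d_2 = (102 - 10^2)/2 = 2/2 = 1, a_2 = floor((10 + 10)/1) = 20.
  m_3 = 1*20 - 10 = 10, d_3 = (102 - 10^2)/1 = 2/1 = 2: (m_3, d_3) = (m_1, d_1) = (10, 2), so from here the quotients repeat a_1, a_2; the period length is 2.
Hence the expansion of sqrt(102) is a_0 = 10 followed by the repeating block 10, 20 (period 2).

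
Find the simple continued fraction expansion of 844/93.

Run the Euclidean algorithm on 844 and 93; the successive quotients are the partial quotients a_0, a_1, ... (each step inverts the fractional part left over by the previous one):
  844 = 9*93 + 7, so a_0 = 9.
  93 = 13*7 + 2, so a_1 = 13.
  7 = 3*2 + 1, so a_2 = 3.
  2 = 2*1 + 0, so a_3 = 2.
The remainder reaches 0 after 4 divisions, so the expansion has 4 partial quotients, read off in order.

[9; 13, 3, 2]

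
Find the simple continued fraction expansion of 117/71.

Run the Euclidean algorithm on 117 and 71; the successive quotients are the partial quotients a_0, a_1, ... (each step inverts the fractional part left over by the previous one):
  117 = 1*71 + 46, so a_0 = 1.
  71 = 1*46 + 25, so a_1 = 1.
  46 = 1*25 + 21, so a_2 = 1.
  25 = 1*21 + 4, so a_3 = 1.
  21 = 5*4 + 1, so a_4 = 5.
  4 = 4*1 + 0, so a_5 = 4.
The remainder reaches 0 after 6 divisions, so the expansion has 6 partial quotients, read off in order.

[1; 1, 1, 1, 5, 4]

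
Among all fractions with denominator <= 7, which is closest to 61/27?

Expand x = 61/27 as a continued fraction with the Euclidean algorithm:
  61 = 2*27 + 7, so a_0 = 2.
  27 = 3*7 + 6, so a_1 = 3.
  7 = 1*6 + 1, so a_2 = 1.
  6 = 6*1 + 0, so a_3 = 6.
so x = [2; 3, 1, 6].
Convergents (p_i = a_i*p_{i-1} + p_{i-2}, q_i = a_i*q_{i-1} + q_{i-2} with p_{-2}=0, p_{-1}=1, q_{-2}=1, q_{-1}=0), until the denominator exceeds 7:
  i=0: a_0=2, p_0 = 2*1 + 0 = 2, q_0 = 2*0 + 1 = 1.
  i=1: a_1=3, p_1 = 3*2 + 1 = 7, q_1 = 3*1 + 0 = 3.
  i=2: a_2=1, p_2 = 1*7 + 2 = 9, q_2 = 1*3 + 1 = 4.
  i=3: a_3=6, p_3 = 6*9 + 7 = 61, q_3 = 6*4 + 3 = 27.
q_3 = 27 > 7, so the last convergent with denominator <= 7 is p_2/q_2 = 9/4.
The closest fraction with denominator <= 7 is either p_2/q_2 or the intermediate fraction (k*p_2 + p_1)/(k*q_2 + q_1) with the largest k >= 1 whose denominator stays <= 7; these approach x as k grows, and every other convergent or intermediate fraction in range is farther away.
Largest k: floor((7 - q_1)/q_2) = floor((7 - 3)/4) = 1.
That gives (1*9 + 7)/(1*4 + 3) = 16/7.
Compare the errors: |x - 9/4| = |61*4 - 9*27|/(27*4) = 1/108, and |x - 16/7| = |61*7 - 16*27|/(27*7) = 5/189.
Cross-multiplying, 1*189 = 189 < 540 = 5*108, so 1/108 is smaller: the convergent 9/4 is closer to x than 16/7.

9/4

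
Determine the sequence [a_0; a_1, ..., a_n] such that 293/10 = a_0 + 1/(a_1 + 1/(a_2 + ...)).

[29; 3, 3]

Run the Euclidean algorithm on 293 and 10; the successive quotients are the partial quotients a_0, a_1, ... (each step inverts the fractional part left over by the previous one):
  293 = 29*10 + 3, so a_0 = 29.
  10 = 3*3 + 1, so a_1 = 3.
  3 = 3*1 + 0, so a_2 = 3.
The remainder reaches 0 after 3 divisions, so the expansion has 3 partial quotients, read off in order.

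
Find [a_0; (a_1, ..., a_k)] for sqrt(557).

Write x_i = (sqrt(557) + m_i)/d_i with (m_0, d_0) = (0, 1). a_0 = floor(sqrt(557)) = 23, since 23^2 = 529 <= 557 < 576 = 24^2.
Iterate m_{i+1} = d_i*a_i - m_i, d_{i+1} = (557 - m_{i+1}^2)/d_i, a_{i+1} = floor((a_0 + m_{i+1})/d_{i+1}):
  m_1 = 1*23 - 0 = 23, d_1 = (557 - 23^2)/1 = 28/1 = 28, a_1 = floor((23 + 23)/28) = 1.
  m_2 = 28*1 - 23 = 5, d_2 = (557 - 5^2)/28 = 532/28 = 19, a_2 = floor((23 + 5)/19) = 1.
  m_3 = 19*1 - 5 = 14, d_3 = (557 - 14^2)/19 = 361/19 = 19, a_3 = floor((23 + 14)/19) = 1.
  m_4 = 19*1 - 14 = 5, d_4 = (557 - 5^2)/19 = 532/19 = 28, a_4 = floor((23 + 5)/28) = 1.
  m_5 = 28*1 - 5 = 23, d_5 = (557 - 23^2)/28 = 28/28 = 1, a_5 = floor((23 + 23)/1) = 46.
  m_6 = 1*46 - 23 = 23, d_6 = (557 - 23^2)/1 = 28/1 = 28: (m_6, d_6) = (m_1, d_1) = (23, 28), so from here the quotients repeat a_1, ..., a_5; the period length is 5.
Hence the expansion of sqrt(557) is a_0 = 23 followed by the repeating block 1, 1, 1, 1, 46 (period 5).

[23; (1, 1, 1, 1, 46)]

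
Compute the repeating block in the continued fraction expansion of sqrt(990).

[31; (2, 6, 2, 62)]

Write x_i = (sqrt(990) + m_i)/d_i with (m_0, d_0) = (0, 1). a_0 = floor(sqrt(990)) = 31, since 31^2 = 961 <= 990 < 1024 = 32^2.
Iterate m_{i+1} = d_i*a_i - m_i, d_{i+1} = (990 - m_{i+1}^2)/d_i, a_{i+1} = floor((a_0 + m_{i+1})/d_{i+1}):
  m_1 = 1*31 - 0 = 31, d_1 = (990 - 31^2)/1 = 29/1 = 29, a_1 = floor((31 + 31)/29) = 2.
  m_2 = 29*2 - 31 = 27, d_2 = (990 - 27^2)/29 = 261/29 = 9, a_2 = floor((31 + 27)/9) = 6.
  m_3 = 9*6 - 27 = 27, d_3 = (990 - 27^2)/9 = 261/9 = 29, a_3 = floor((31 + 27)/29) = 2.
  m_4 = 29*2 - 27 = 31, d_4 = (990 - 31^2)/29 = 29/29 = 1, a_4 = floor((31 + 31)/1) = 62.
  m_5 = 1*62 - 31 = 31, d_5 = (990 - 31^2)/1 = 29/1 = 29: (m_5, d_5) = (m_1, d_1) = (31, 29), so from here the quotients repeat a_1, ..., a_4; the period length is 4.
Hence the expansion of sqrt(990) is a_0 = 31 followed by the repeating block 2, 6, 2, 62 (period 4).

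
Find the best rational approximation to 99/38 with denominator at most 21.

13/5

Expand x = 99/38 as a continued fraction with the Euclidean algorithm:
  99 = 2*38 + 23, so a_0 = 2.
  38 = 1*23 + 15, so a_1 = 1.
  23 = 1*15 + 8, so a_2 = 1.
  15 = 1*8 + 7, so a_3 = 1.
  8 = 1*7 + 1, so a_4 = 1.
  7 = 7*1 + 0, so a_5 = 7.
so x = [2; 1, 1, 1, 1, 7].
Convergents (p_i = a_i*p_{i-1} + p_{i-2}, q_i = a_i*q_{i-1} + q_{i-2} with p_{-2}=0, p_{-1}=1, q_{-2}=1, q_{-1}=0), until the denominator exceeds 21:
  i=0: a_0=2, p_0 = 2*1 + 0 = 2, q_0 = 2*0 + 1 = 1.
  i=1: a_1=1, p_1 = 1*2 + 1 = 3, q_1 = 1*1 + 0 = 1.
  i=2: a_2=1, p_2 = 1*3 + 2 = 5, q_2 = 1*1 + 1 = 2.
  i=3: a_3=1, p_3 = 1*5 + 3 = 8, q_3 = 1*2 + 1 = 3.
  i=4: a_4=1, p_4 = 1*8 + 5 = 13, q_4 = 1*3 + 2 = 5.
  i=5: a_5=7, p_5 = 7*13 + 8 = 99, q_5 = 7*5 + 3 = 38.
q_5 = 38 > 21, so the last convergent with denominator <= 21 is p_4/q_4 = 13/5.
The closest fraction with denominator <= 21 is either p_4/q_4 or the intermediate fraction (k*p_4 + p_3)/(k*q_4 + q_3) with the largest k >= 1 whose denominator stays <= 21; these approach x as k grows, and every other convergent or intermediate fraction in range is farther away.
Largest k: floor((21 - q_3)/q_4) = floor((21 - 3)/5) = 3.
That gives (3*13 + 8)/(3*5 + 3) = 47/18.
Compare the errors: |x - 13/5| = |99*5 - 13*38|/(38*5) = 1/190, and |x - 47/18| = |99*18 - 47*38|/(38*18) = 4/684.
Cross-multiplying, 1*684 = 684 < 760 = 4*190, so 1/190 is smaller: the convergent 13/5 is closer to x than 47/18.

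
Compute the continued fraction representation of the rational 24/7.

[3; 2, 3]

Run the Euclidean algorithm on 24 and 7; the successive quotients are the partial quotients a_0, a_1, ... (each step inverts the fractional part left over by the previous one):
  24 = 3*7 + 3, so a_0 = 3.
  7 = 2*3 + 1, so a_1 = 2.
  3 = 3*1 + 0, so a_2 = 3.
The remainder reaches 0 after 3 divisions, so the expansion has 3 partial quotients, read off in order.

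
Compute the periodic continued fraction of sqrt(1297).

[36; (72)]

Write x_i = (sqrt(1297) + m_i)/d_i with (m_0, d_0) = (0, 1). a_0 = floor(sqrt(1297)) = 36, since 36^2 = 1296 <= 1297 < 1369 = 37^2.
Iterate m_{i+1} = d_i*a_i - m_i, d_{i+1} = (1297 - m_{i+1}^2)/d_i, a_{i+1} = floor((a_0 + m_{i+1})/d_{i+1}):
  m_1 = 1*36 - 0 = 36, d_1 = (1297 - 36^2)/1 = 1/1 = 1, a_1 = floor((36 + 36)/1) = 72.
  m_2 = 1*72 - 36 = 36, d_2 = (1297 - 36^2)/1 = 1/1 = 1: (m_2, d_2) = (m_1, d_1) = (36, 1), so from here the quotient a_1 repeats; the period length is 1.
Hence the expansion of sqrt(1297) is a_0 = 36 followed by the repeating block 72 (period 1).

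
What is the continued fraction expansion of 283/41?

[6; 1, 9, 4]

Run the Euclidean algorithm on 283 and 41; the successive quotients are the partial quotients a_0, a_1, ... (each step inverts the fractional part left over by the previous one):
  283 = 6*41 + 37, so a_0 = 6.
  41 = 1*37 + 4, so a_1 = 1.
  37 = 9*4 + 1, so a_2 = 9.
  4 = 4*1 + 0, so a_3 = 4.
The remainder reaches 0 after 4 divisions, so the expansion has 4 partial quotients, read off in order.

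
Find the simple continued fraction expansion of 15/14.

Run the Euclidean algorithm on 15 and 14; the successive quotients are the partial quotients a_0, a_1, ... (each step inverts the fractional part left over by the previous one):
  15 = 1*14 + 1, so a_0 = 1.
  14 = 14*1 + 0, so a_1 = 14.
The remainder reaches 0 after 2 divisions, so the expansion has 2 partial quotients, read off in order.

[1; 14]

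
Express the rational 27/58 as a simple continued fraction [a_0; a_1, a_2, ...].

[0; 2, 6, 1, 3]

Run the Euclidean algorithm on 27 and 58; the successive quotients are the partial quotients a_0, a_1, ... (each step inverts the fractional part left over by the previous one):
  27 = 0*58 + 27, so a_0 = 0.
  58 = 2*27 + 4, so a_1 = 2.
  27 = 6*4 + 3, so a_2 = 6.
  4 = 1*3 + 1, so a_3 = 1.
  3 = 3*1 + 0, so a_4 = 3.
The remainder reaches 0 after 5 divisions, so the expansion has 5 partial quotients, read off in order.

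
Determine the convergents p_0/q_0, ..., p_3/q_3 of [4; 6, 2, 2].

4/1, 25/6, 54/13, 133/32

Using the convergent recurrence p_i = a_i*p_{i-1} + p_{i-2}, q_i = a_i*q_{i-1} + q_{i-2} with p_{-2}=0, p_{-1}=1, q_{-2}=1, q_{-1}=0:
  i=0: a_0=4, p_0 = 4*1 + 0 = 4, q_0 = 4*0 + 1 = 1.
  i=1: a_1=6, p_1 = 6*4 + 1 = 25, q_1 = 6*1 + 0 = 6.
  i=2: a_2=2, p_2 = 2*25 + 4 = 54, q_2 = 2*6 + 1 = 13.
  i=3: a_3=2, p_3 = 2*54 + 25 = 133, q_3 = 2*13 + 6 = 32.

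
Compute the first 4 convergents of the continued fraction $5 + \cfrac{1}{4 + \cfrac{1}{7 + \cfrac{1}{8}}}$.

Using the convergent recurrence p_i = a_i*p_{i-1} + p_{i-2}, q_i = a_i*q_{i-1} + q_{i-2} with p_{-2}=0, p_{-1}=1, q_{-2}=1, q_{-1}=0:
  i=0: a_0=5, p_0 = 5*1 + 0 = 5, q_0 = 5*0 + 1 = 1.
  i=1: a_1=4, p_1 = 4*5 + 1 = 21, q_1 = 4*1 + 0 = 4.
  i=2: a_2=7, p_2 = 7*21 + 5 = 152, q_2 = 7*4 + 1 = 29.
  i=3: a_3=8, p_3 = 8*152 + 21 = 1237, q_3 = 8*29 + 4 = 236.

5/1, 21/4, 152/29, 1237/236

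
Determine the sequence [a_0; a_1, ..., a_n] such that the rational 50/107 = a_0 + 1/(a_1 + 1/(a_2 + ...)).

[0; 2, 7, 7]

Run the Euclidean algorithm on 50 and 107; the successive quotients are the partial quotients a_0, a_1, ... (each step inverts the fractional part left over by the previous one):
  50 = 0*107 + 50, so a_0 = 0.
  107 = 2*50 + 7, so a_1 = 2.
  50 = 7*7 + 1, so a_2 = 7.
  7 = 7*1 + 0, so a_3 = 7.
The remainder reaches 0 after 4 divisions, so the expansion has 4 partial quotients, read off in order.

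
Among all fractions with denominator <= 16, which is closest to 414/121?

Expand x = 414/121 as a continued fraction with the Euclidean algorithm:
  414 = 3*121 + 51, so a_0 = 3.
  121 = 2*51 + 19, so a_1 = 2.
  51 = 2*19 + 13, so a_2 = 2.
  19 = 1*13 + 6, so a_3 = 1.
  13 = 2*6 + 1, so a_4 = 2.
  6 = 6*1 + 0, so a_5 = 6.
so x = [3; 2, 2, 1, 2, 6].
Convergents (p_i = a_i*p_{i-1} + p_{i-2}, q_i = a_i*q_{i-1} + q_{i-2} with p_{-2}=0, p_{-1}=1, q_{-2}=1, q_{-1}=0), until the denominator exceeds 16:
  i=0: a_0=3, p_0 = 3*1 + 0 = 3, q_0 = 3*0 + 1 = 1.
  i=1: a_1=2, p_1 = 2*3 + 1 = 7, q_1 = 2*1 + 0 = 2.
  i=2: a_2=2, p_2 = 2*7 + 3 = 17, q_2 = 2*2 + 1 = 5.
  i=3: a_3=1, p_3 = 1*17 + 7 = 24, q_3 = 1*5 + 2 = 7.
  i=4: a_4=2, p_4 = 2*24 + 17 = 65, q_4 = 2*7 + 5 = 19.
q_4 = 19 > 16, so the last convergent with denominator <= 16 is p_3/q_3 = 24/7.
The closest fraction with denominator <= 16 is either p_3/q_3 or the intermediate fraction (k*p_3 + p_2)/(k*q_3 + q_2) with the largest k >= 1 whose denominator stays <= 16; these approach x as k grows, and every other convergent or intermediate fraction in range is farther away.
Largest k: floor((16 - q_2)/q_3) = floor((16 - 5)/7) = 1.
That gives (1*24 + 17)/(1*7 + 5) = 41/12.
Compare the errors: |x - 24/7| = |414*7 - 24*121|/(121*7) = 6/847, and |x - 41/12| = |414*12 - 41*121|/(121*12) = 7/1452.
Cross-multiplying, 7*847 = 5929 < 8712 = 6*1452, so 7/1452 is smaller: the intermediate fraction 41/12 is closer to x than 24/7.

41/12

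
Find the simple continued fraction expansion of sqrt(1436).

Write x_i = (sqrt(1436) + m_i)/d_i with (m_0, d_0) = (0, 1). a_0 = floor(sqrt(1436)) = 37, since 37^2 = 1369 <= 1436 < 1444 = 38^2.
Iterate m_{i+1} = d_i*a_i - m_i, d_{i+1} = (1436 - m_{i+1}^2)/d_i, a_{i+1} = floor((a_0 + m_{i+1})/d_{i+1}):
  m_1 = 1*37 - 0 = 37, d_1 = (1436 - 37^2)/1 = 67/1 = 67, a_1 = floor((37 + 37)/67) = 1.
  m_2 = 67*1 - 37 = 30, d_2 = (1436 - 30^2)/67 = 536/67 = 8, a_2 = floor((37 + 30)/8) = 8.
  m_3 = 8*8 - 30 = 34, d_3 = (1436 - 34^2)/8 = 280/8 = 35, a_3 = floor((37 + 34)/35) = 2.
  m_4 = 35*2 - 34 = 36, d_4 = (1436 - 36^2)/35 = 140/35 = 4, a_4 = floor((37 + 36)/4) = 18.
  m_5 = 4*18 - 36 = 36, d_5 = (1436 - 36^2)/4 = 140/4 = 35, a_5 = floor((37 + 36)/35) = 2.
  m_6 = 35*2 - 36 = 34, d_6 = (1436 - 34^2)/35 = 280/35 = 8, a_6 = floor((37 + 34)/8) = 8.
  m_7 = 8*8 - 34 = 30, d_7 = (1436 - 30^2)/8 = 536/8 = 67, a_7 = floor((37 + 30)/67) = 1.
  m_8 = 67*1 - 30 = 37, d_8 = (1436 - 37^2)/67 = 67/67 = 1, a_8 = floor((37 + 37)/1) = 74.
  m_9 = 1*74 - 37 = 37, d_9 = (1436 - 37^2)/1 = 67/1 = 67: (m_9, d_9) = (m_1, d_1) = (37, 67), so from here the quotients repeat a_1, ..., a_8; the period length is 8.
Hence the expansion of sqrt(1436) is a_0 = 37 followed by the repeating block 1, 8, 2, 18, 2, 8, 1, 74 (period 8).

[37; (1, 8, 2, 18, 2, 8, 1, 74)]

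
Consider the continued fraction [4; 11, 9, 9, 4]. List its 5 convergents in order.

Using the convergent recurrence p_i = a_i*p_{i-1} + p_{i-2}, q_i = a_i*q_{i-1} + q_{i-2} with p_{-2}=0, p_{-1}=1, q_{-2}=1, q_{-1}=0:
  i=0: a_0=4, p_0 = 4*1 + 0 = 4, q_0 = 4*0 + 1 = 1.
  i=1: a_1=11, p_1 = 11*4 + 1 = 45, q_1 = 11*1 + 0 = 11.
  i=2: a_2=9, p_2 = 9*45 + 4 = 409, q_2 = 9*11 + 1 = 100.
  i=3: a_3=9, p_3 = 9*409 + 45 = 3726, q_3 = 9*100 + 11 = 911.
  i=4: a_4=4, p_4 = 4*3726 + 409 = 15313, q_4 = 4*911 + 100 = 3744.

4/1, 45/11, 409/100, 3726/911, 15313/3744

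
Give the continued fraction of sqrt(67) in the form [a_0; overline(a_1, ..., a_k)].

[8; overline(5, 2, 1, 1, 7, 1, 1, 2, 5, 16)]

Write x_i = (sqrt(67) + m_i)/d_i with (m_0, d_0) = (0, 1). a_0 = floor(sqrt(67)) = 8, since 8^2 = 64 <= 67 < 81 = 9^2.
Iterate m_{i+1} = d_i*a_i - m_i, d_{i+1} = (67 - m_{i+1}^2)/d_i, a_{i+1} = floor((a_0 + m_{i+1})/d_{i+1}):
  m_1 = 1*8 - 0 = 8, d_1 = (67 - 8^2)/1 = 3/1 = 3, a_1 = floor((8 + 8)/3) = 5.
  m_2 = 3*5 - 8 = 7, d_2 = (67 - 7^2)/3 = 18/3 = 6, a_2 = floor((8 + 7)/6) = 2.
  m_3 = 6*2 - 7 = 5, d_3 = (67 - 5^2)/6 = 42/6 = 7, a_3 = floor((8 + 5)/7) = 1.
  m_4 = 7*1 - 5 = 2, d_4 = (67 - 2^2)/7 = 63/7 = 9, a_4 = floor((8 + 2)/9) = 1.
  m_5 = 9*1 - 2 = 7, d_5 = (67 - 7^2)/9 = 18/9 = 2, a_5 = floor((8 + 7)/2) = 7.
  m_6 = 2*7 - 7 = 7, d_6 = (67 - 7^2)/2 = 18/2 = 9, a_6 = floor((8 + 7)/9) = 1.
  m_7 = 9*1 - 7 = 2, d_7 = (67 - 2^2)/9 = 63/9 = 7, a_7 = floor((8 + 2)/7) = 1.
  m_8 = 7*1 - 2 = 5, d_8 = (67 - 5^2)/7 = 42/7 = 6, a_8 = floor((8 + 5)/6) = 2.
  m_9 = 6*2 - 5 = 7, d_9 = (67 - 7^2)/6 = 18/6 = 3, a_9 = floor((8 + 7)/3) = 5.
  m_10 = 3*5 - 7 = 8, d_10 = (67 - 8^2)/3 = 3/3 = 1, a_10 = floor((8 + 8)/1) = 16.
  m_11 = 1*16 - 8 = 8, d_11 = (67 - 8^2)/1 = 3/1 = 3: (m_11, d_11) = (m_1, d_1) = (8, 3), so from here the quotients repeat a_1, ..., a_10; the period length is 10.
Hence the expansion of sqrt(67) is a_0 = 8 followed by the repeating block 5, 2, 1, 1, 7, 1, 1, 2, 5, 16 (period 10).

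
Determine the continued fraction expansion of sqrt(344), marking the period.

[18; (1, 1, 4, 1, 3, 1, 4, 1, 1, 36)]

Write x_i = (sqrt(344) + m_i)/d_i with (m_0, d_0) = (0, 1). a_0 = floor(sqrt(344)) = 18, since 18^2 = 324 <= 344 < 361 = 19^2.
Iterate m_{i+1} = d_i*a_i - m_i, d_{i+1} = (344 - m_{i+1}^2)/d_i, a_{i+1} = floor((a_0 + m_{i+1})/d_{i+1}):
  m_1 = 1*18 - 0 = 18, d_1 = (344 - 18^2)/1 = 20/1 = 20, a_1 = floor((18 + 18)/20) = 1.
  m_2 = 20*1 - 18 = 2, d_2 = (344 - 2^2)/20 = 340/20 = 17, a_2 = floor((18 + 2)/17) = 1.
  m_3 = 17*1 - 2 = 15, d_3 = (344 - 15^2)/17 = 119/17 = 7, a_3 = floor((18 + 15)/7) = 4.
  m_4 = 7*4 - 15 = 13, d_4 = (344 - 13^2)/7 = 175/7 = 25, a_4 = floor((18 + 13)/25) = 1.
  m_5 = 25*1 - 13 = 12, d_5 = (344 - 12^2)/25 = 200/25 = 8, a_5 = floor((18 + 12)/8) = 3.
  m_6 = 8*3 - 12 = 12, d_6 = (344 - 12^2)/8 = 200/8 = 25, a_6 = floor((18 + 12)/25) = 1.
  m_7 = 25*1 - 12 = 13, d_7 = (344 - 13^2)/25 = 175/25 = 7, a_7 = floor((18 + 13)/7) = 4.
  m_8 = 7*4 - 13 = 15, d_8 = (344 - 15^2)/7 = 119/7 = 17, a_8 = floor((18 + 15)/17) = 1.
  m_9 = 17*1 - 15 = 2, d_9 = (344 - 2^2)/17 = 340/17 = 20, a_9 = floor((18 + 2)/20) = 1.
  m_10 = 20*1 - 2 = 18, d_10 = (344 - 18^2)/20 = 20/20 = 1, a_10 = floor((18 + 18)/1) = 36.
  m_11 = 1*36 - 18 = 18, d_11 = (344 - 18^2)/1 = 20/1 = 20: (m_11, d_11) = (m_1, d_1) = (18, 20), so from here the quotients repeat a_1, ..., a_10; the period length is 10.
Hence the expansion of sqrt(344) is a_0 = 18 followed by the repeating block 1, 1, 4, 1, 3, 1, 4, 1, 1, 36 (period 10).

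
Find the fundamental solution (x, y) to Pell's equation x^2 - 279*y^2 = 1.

First expand sqrt(279) as a continued fraction. With x_i = (sqrt(279) + m_i)/d_i and (m_0, d_0) = (0, 1): a_0 = floor(sqrt(279)) = 16, since 16^2 = 256 <= 279 < 289 = 17^2.
Iterate m_{i+1} = d_i*a_i - m_i, d_{i+1} = (279 - m_{i+1}^2)/d_i, a_{i+1} = floor((a_0 + m_{i+1})/d_{i+1}):
  m_1 = 1*16 - 0 = 16, d_1 = (279 - 16^2)/1 = 23/1 = 23, a_1 = floor((16 + 16)/23) = 1.
  m_2 = 23*1 - 16 = 7, d_2 = (279 - 7^2)/23 = 230/23 = 10, a_2 = floor((16 + 7)/10) = 2.
  m_3 = 10*2 - 7 = 13, d_3 = (279 - 13^2)/10 = 110/10 = 11, a_3 = floor((16 + 13)/11) = 2.
  m_4 = 11*2 - 13 = 9, d_4 = (279 - 9^2)/11 = 198/11 = 18, a_4 = floor((16 + 9)/18) = 1.
  m_5 = 18*1 - 9 = 9, d_5 = (279 - 9^2)/18 = 198/18 = 11, a_5 = floor((16 + 9)/11) = 2.
  m_6 = 11*2 - 9 = 13, d_6 = (279 - 13^2)/11 = 110/11 = 10, a_6 = floor((16 + 13)/10) = 2.
  m_7 = 10*2 - 13 = 7, d_7 = (279 - 7^2)/10 = 230/10 = 23, a_7 = floor((16 + 7)/23) = 1.
  m_8 = 23*1 - 7 = 16, d_8 = (279 - 16^2)/23 = 23/23 = 1, a_8 = floor((16 + 16)/1) = 32.
  m_9 = 1*32 - 16 = 16, d_9 = (279 - 16^2)/1 = 23/1 = 23: (m_9, d_9) = (m_1, d_1) = (16, 23), so from here the quotients repeat a_1, ..., a_8; the period length is 8.
So sqrt(279) = [16; (1, 2, 2, 1, 2, 2, 1, 32)] with period length k = 8.
k is even, so the fundamental solution of x^2 - 279y^2 = 1 is (p_{k-1}, q_{k-1}) = (p_7, q_7); compute convergents through index 7.
Convergents (p_i = a_i*p_{i-1} + p_{i-2}, q_i = a_i*q_{i-1} + q_{i-2} with p_{-2}=0, p_{-1}=1, q_{-2}=1, q_{-1}=0):
  i=0: a_0=16, p_0 = 16*1 + 0 = 16, q_0 = 16*0 + 1 = 1.
  i=1: a_1=1, p_1 = 1*16 + 1 = 17, q_1 = 1*1 + 0 = 1.
  i=2: a_2=2, p_2 = 2*17 + 16 = 50, q_2 = 2*1 + 1 = 3.
  i=3: a_3=2, p_3 = 2*50 + 17 = 117, q_3 = 2*3 + 1 = 7.
  i=4: a_4=1, p_4 = 1*117 + 50 = 167, q_4 = 1*7 + 3 = 10.
  i=5: a_5=2, p_5 = 2*167 + 117 = 451, q_5 = 2*10 + 7 = 27.
  i=6: a_6=2, p_6 = 2*451 + 167 = 1069, q_6 = 2*27 + 10 = 64.
  i=7: a_7=1, p_7 = 1*1069 + 451 = 1520, q_7 = 1*64 + 27 = 91.
Check: 1520^2 - 279*91^2 = 2310400 - 2310399 = 1, so (x, y) = (1520, 91) solves the equation, and by the theorem it is the least positive solution.

(x, y) = (1520, 91)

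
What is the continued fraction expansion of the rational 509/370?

Run the Euclidean algorithm on 509 and 370; the successive quotients are the partial quotients a_0, a_1, ... (each step inverts the fractional part left over by the previous one):
  509 = 1*370 + 139, so a_0 = 1.
  370 = 2*139 + 92, so a_1 = 2.
  139 = 1*92 + 47, so a_2 = 1.
  92 = 1*47 + 45, so a_3 = 1.
  47 = 1*45 + 2, so a_4 = 1.
  45 = 22*2 + 1, so a_5 = 22.
  2 = 2*1 + 0, so a_6 = 2.
The remainder reaches 0 after 7 divisions, so the expansion has 7 partial quotients, read off in order.

[1; 2, 1, 1, 1, 22, 2]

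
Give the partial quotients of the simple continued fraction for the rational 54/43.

Run the Euclidean algorithm on 54 and 43; the successive quotients are the partial quotients a_0, a_1, ... (each step inverts the fractional part left over by the previous one):
  54 = 1*43 + 11, so a_0 = 1.
  43 = 3*11 + 10, so a_1 = 3.
  11 = 1*10 + 1, so a_2 = 1.
  10 = 10*1 + 0, so a_3 = 10.
The remainder reaches 0 after 4 divisions, so the expansion has 4 partial quotients, read off in order.

[1; 3, 1, 10]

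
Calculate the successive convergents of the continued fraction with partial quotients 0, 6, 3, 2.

Using the convergent recurrence p_i = a_i*p_{i-1} + p_{i-2}, q_i = a_i*q_{i-1} + q_{i-2} with p_{-2}=0, p_{-1}=1, q_{-2}=1, q_{-1}=0:
  i=0: a_0=0, p_0 = 0*1 + 0 = 0, q_0 = 0*0 + 1 = 1.
  i=1: a_1=6, p_1 = 6*0 + 1 = 1, q_1 = 6*1 + 0 = 6.
  i=2: a_2=3, p_2 = 3*1 + 0 = 3, q_2 = 3*6 + 1 = 19.
  i=3: a_3=2, p_3 = 2*3 + 1 = 7, q_3 = 2*19 + 6 = 44.

0/1, 1/6, 3/19, 7/44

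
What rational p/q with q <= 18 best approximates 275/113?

39/16

Expand x = 275/113 as a continued fraction with the Euclidean algorithm:
  275 = 2*113 + 49, so a_0 = 2.
  113 = 2*49 + 15, so a_1 = 2.
  49 = 3*15 + 4, so a_2 = 3.
  15 = 3*4 + 3, so a_3 = 3.
  4 = 1*3 + 1, so a_4 = 1.
  3 = 3*1 + 0, so a_5 = 3.
so x = [2; 2, 3, 3, 1, 3].
Convergents (p_i = a_i*p_{i-1} + p_{i-2}, q_i = a_i*q_{i-1} + q_{i-2} with p_{-2}=0, p_{-1}=1, q_{-2}=1, q_{-1}=0), until the denominator exceeds 18:
  i=0: a_0=2, p_0 = 2*1 + 0 = 2, q_0 = 2*0 + 1 = 1.
  i=1: a_1=2, p_1 = 2*2 + 1 = 5, q_1 = 2*1 + 0 = 2.
  i=2: a_2=3, p_2 = 3*5 + 2 = 17, q_2 = 3*2 + 1 = 7.
  i=3: a_3=3, p_3 = 3*17 + 5 = 56, q_3 = 3*7 + 2 = 23.
q_3 = 23 > 18, so the last convergent with denominator <= 18 is p_2/q_2 = 17/7.
The closest fraction with denominator <= 18 is either p_2/q_2 or the intermediate fraction (k*p_2 + p_1)/(k*q_2 + q_1) with the largest k >= 1 whose denominator stays <= 18; these approach x as k grows, and every other convergent or intermediate fraction in range is farther away.
Largest k: floor((18 - q_1)/q_2) = floor((18 - 2)/7) = 2.
That gives (2*17 + 5)/(2*7 + 2) = 39/16.
Compare the errors: |x - 17/7| = |275*7 - 17*113|/(113*7) = 4/791, and |x - 39/16| = |275*16 - 39*113|/(113*16) = 7/1808.
Cross-multiplying, 7*791 = 5537 < 7232 = 4*1808, so 7/1808 is smaller: the intermediate fraction 39/16 is closer to x than 17/7.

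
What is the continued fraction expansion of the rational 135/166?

Run the Euclidean algorithm on 135 and 166; the successive quotients are the partial quotients a_0, a_1, ... (each step inverts the fractional part left over by the previous one):
  135 = 0*166 + 135, so a_0 = 0.
  166 = 1*135 + 31, so a_1 = 1.
  135 = 4*31 + 11, so a_2 = 4.
  31 = 2*11 + 9, so a_3 = 2.
  11 = 1*9 + 2, so a_4 = 1.
  9 = 4*2 + 1, so a_5 = 4.
  2 = 2*1 + 0, so a_6 = 2.
The remainder reaches 0 after 7 divisions, so the expansion has 7 partial quotients, read off in order.

[0; 1, 4, 2, 1, 4, 2]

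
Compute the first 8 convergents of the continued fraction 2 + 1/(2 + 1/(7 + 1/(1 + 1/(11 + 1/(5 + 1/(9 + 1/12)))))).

Using the convergent recurrence p_i = a_i*p_{i-1} + p_{i-2}, q_i = a_i*q_{i-1} + q_{i-2} with p_{-2}=0, p_{-1}=1, q_{-2}=1, q_{-1}=0:
  i=0: a_0=2, p_0 = 2*1 + 0 = 2, q_0 = 2*0 + 1 = 1.
  i=1: a_1=2, p_1 = 2*2 + 1 = 5, q_1 = 2*1 + 0 = 2.
  i=2: a_2=7, p_2 = 7*5 + 2 = 37, q_2 = 7*2 + 1 = 15.
  i=3: a_3=1, p_3 = 1*37 + 5 = 42, q_3 = 1*15 + 2 = 17.
  i=4: a_4=11, p_4 = 11*42 + 37 = 499, q_4 = 11*17 + 15 = 202.
  i=5: a_5=5, p_5 = 5*499 + 42 = 2537, q_5 = 5*202 + 17 = 1027.
  i=6: a_6=9, p_6 = 9*2537 + 499 = 23332, q_6 = 9*1027 + 202 = 9445.
  i=7: a_7=12, p_7 = 12*23332 + 2537 = 282521, q_7 = 12*9445 + 1027 = 114367.

2/1, 5/2, 37/15, 42/17, 499/202, 2537/1027, 23332/9445, 282521/114367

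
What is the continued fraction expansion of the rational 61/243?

[0; 3, 1, 60]

Run the Euclidean algorithm on 61 and 243; the successive quotients are the partial quotients a_0, a_1, ... (each step inverts the fractional part left over by the previous one):
  61 = 0*243 + 61, so a_0 = 0.
  243 = 3*61 + 60, so a_1 = 3.
  61 = 1*60 + 1, so a_2 = 1.
  60 = 60*1 + 0, so a_3 = 60.
The remainder reaches 0 after 4 divisions, so the expansion has 4 partial quotients, read off in order.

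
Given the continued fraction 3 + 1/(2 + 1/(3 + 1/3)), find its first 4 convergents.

Using the convergent recurrence p_i = a_i*p_{i-1} + p_{i-2}, q_i = a_i*q_{i-1} + q_{i-2} with p_{-2}=0, p_{-1}=1, q_{-2}=1, q_{-1}=0:
  i=0: a_0=3, p_0 = 3*1 + 0 = 3, q_0 = 3*0 + 1 = 1.
  i=1: a_1=2, p_1 = 2*3 + 1 = 7, q_1 = 2*1 + 0 = 2.
  i=2: a_2=3, p_2 = 3*7 + 3 = 24, q_2 = 3*2 + 1 = 7.
  i=3: a_3=3, p_3 = 3*24 + 7 = 79, q_3 = 3*7 + 2 = 23.

3/1, 7/2, 24/7, 79/23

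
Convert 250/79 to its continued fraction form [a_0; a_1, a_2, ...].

[3; 6, 13]

Run the Euclidean algorithm on 250 and 79; the successive quotients are the partial quotients a_0, a_1, ... (each step inverts the fractional part left over by the previous one):
  250 = 3*79 + 13, so a_0 = 3.
  79 = 6*13 + 1, so a_1 = 6.
  13 = 13*1 + 0, so a_2 = 13.
The remainder reaches 0 after 3 divisions, so the expansion has 3 partial quotients, read off in order.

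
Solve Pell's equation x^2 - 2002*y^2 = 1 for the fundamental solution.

(x, y) = (11325887, 253128)

First expand sqrt(2002) as a continued fraction. With x_i = (sqrt(2002) + m_i)/d_i and (m_0, d_0) = (0, 1): a_0 = floor(sqrt(2002)) = 44, since 44^2 = 1936 <= 2002 < 2025 = 45^2.
Iterate m_{i+1} = d_i*a_i - m_i, d_{i+1} = (2002 - m_{i+1}^2)/d_i, a_{i+1} = floor((a_0 + m_{i+1})/d_{i+1}):
  m_1 = 1*44 - 0 = 44, d_1 = (2002 - 44^2)/1 = 66/1 = 66, a_1 = floor((44 + 44)/66) = 1.
  m_2 = 66*1 - 44 = 22, d_2 = (2002 - 22^2)/66 = 1518/66 = 23, a_2 = floor((44 + 22)/23) = 2.
  m_3 = 23*2 - 22 = 24, d_3 = (2002 - 24^2)/23 = 1426/23 = 62, a_3 = floor((44 + 24)/62) = 1.
  m_4 = 62*1 - 24 = 38, d_4 = (2002 - 38^2)/62 = 558/62 = 9, a_4 = floor((44 + 38)/9) = 9.
  m_5 = 9*9 - 38 = 43, d_5 = (2002 - 43^2)/9 = 153/9 = 17, a_5 = floor((44 + 43)/17) = 5.
  m_6 = 17*5 - 43 = 42, d_6 = (2002 - 42^2)/17 = 238/17 = 14, a_6 = floor((44 + 42)/14) = 6.
  m_7 = 14*6 - 42 = 42, d_7 = (2002 - 42^2)/14 = 238/14 = 17, a_7 = floor((44 + 42)/17) = 5.
  m_8 = 17*5 - 42 = 43, d_8 = (2002 - 43^2)/17 = 153/17 = 9, a_8 = floor((44 + 43)/9) = 9.
  m_9 = 9*9 - 43 = 38, d_9 = (2002 - 38^2)/9 = 558/9 = 62, a_9 = floor((44 + 38)/62) = 1.
  m_10 = 62*1 - 38 = 24, d_10 = (2002 - 24^2)/62 = 1426/62 = 23, a_10 = floor((44 + 24)/23) = 2.
  m_11 = 23*2 - 24 = 22, d_11 = (2002 - 22^2)/23 = 1518/23 = 66, a_11 = floor((44 + 22)/66) = 1.
  m_12 = 66*1 - 22 = 44, d_12 = (2002 - 44^2)/66 = 66/66 = 1, a_12 = floor((44 + 44)/1) = 88.
  m_13 = 1*88 - 44 = 44, d_13 = (2002 - 44^2)/1 = 66/1 = 66: (m_13, d_13) = (m_1, d_1) = (44, 66), so from here the quotients repeat a_1, ..., a_12; the period length is 12.
So sqrt(2002) = [44; (1, 2, 1, 9, 5, 6, 5, 9, 1, 2, 1, 88)] with period length k = 12.
k is even, so the fundamental solution of x^2 - 2002y^2 = 1 is (p_{k-1}, q_{k-1}) = (p_11, q_11); compute convergents through index 11.
Convergents (p_i = a_i*p_{i-1} + p_{i-2}, q_i = a_i*q_{i-1} + q_{i-2} with p_{-2}=0, p_{-1}=1, q_{-2}=1, q_{-1}=0):
  i=0: a_0=44, p_0 = 44*1 + 0 = 44, q_0 = 44*0 + 1 = 1.
  i=1: a_1=1, p_1 = 1*44 + 1 = 45, q_1 = 1*1 + 0 = 1.
  i=2: a_2=2, p_2 = 2*45 + 44 = 134, q_2 = 2*1 + 1 = 3.
  i=3: a_3=1, p_3 = 1*134 + 45 = 179, q_3 = 1*3 + 1 = 4.
  i=4: a_4=9, p_4 = 9*179 + 134 = 1745, q_4 = 9*4 + 3 = 39.
  i=5: a_5=5, p_5 = 5*1745 + 179 = 8904, q_5 = 5*39 + 4 = 199.
  i=6: a_6=6, p_6 = 6*8904 + 1745 = 55169, q_6 = 6*199 + 39 = 1233.
  i=7: a_7=5, p_7 = 5*55169 + 8904 = 284749, q_7 = 5*1233 + 199 = 6364.
  i=8: a_8=9, p_8 = 9*284749 + 55169 = 2617910, q_8 = 9*6364 + 1233 = 58509.
  i=9: a_9=1, p_9 = 1*2617910 + 284749 = 2902659, q_9 = 1*58509 + 6364 = 64873.
  i=10: a_10=2, p_10 = 2*2902659 + 2617910 = 8423228, q_10 = 2*64873 + 58509 = 188255.
  i=11: a_11=1, p_11 = 1*8423228 + 2902659 = 11325887, q_11 = 1*188255 + 64873 = 253128.
Check: 11325887^2 - 2002*253128^2 = 128275716336769 - 128275716336768 = 1, so (x, y) = (11325887, 253128) solves the equation, and by the theorem it is the least positive solution.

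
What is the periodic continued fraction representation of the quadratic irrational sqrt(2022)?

Write x_i = (sqrt(2022) + m_i)/d_i with (m_0, d_0) = (0, 1). a_0 = floor(sqrt(2022)) = 44, since 44^2 = 1936 <= 2022 < 2025 = 45^2.
Iterate m_{i+1} = d_i*a_i - m_i, d_{i+1} = (2022 - m_{i+1}^2)/d_i, a_{i+1} = floor((a_0 + m_{i+1})/d_{i+1}):
  m_1 = 1*44 - 0 = 44, d_1 = (2022 - 44^2)/1 = 86/1 = 86, a_1 = floor((44 + 44)/86) = 1.
  m_2 = 86*1 - 44 = 42, d_2 = (2022 - 42^2)/86 = 258/86 = 3, a_2 = floor((44 + 42)/3) = 28.
  m_3 = 3*28 - 42 = 42, d_3 = (2022 - 42^2)/3 = 258/3 = 86, a_3 = floor((44 + 42)/86) = 1.
  m_4 = 86*1 - 42 = 44, d_4 = (2022 - 44^2)/86 = 86/86 = 1, a_4 = floor((44 + 44)/1) = 88.
  m_5 = 1*88 - 44 = 44, d_5 = (2022 - 44^2)/1 = 86/1 = 86: (m_5, d_5) = (m_1, d_1) = (44, 86), so from here the quotients repeat a_1, ..., a_4; the period length is 4.
Hence the expansion of sqrt(2022) is a_0 = 44 followed by the repeating block 1, 28, 1, 88 (period 4).

[44; (1, 28, 1, 88)]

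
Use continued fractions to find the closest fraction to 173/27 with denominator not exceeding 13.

32/5

Expand x = 173/27 as a continued fraction with the Euclidean algorithm:
  173 = 6*27 + 11, so a_0 = 6.
  27 = 2*11 + 5, so a_1 = 2.
  11 = 2*5 + 1, so a_2 = 2.
  5 = 5*1 + 0, so a_3 = 5.
so x = [6; 2, 2, 5].
Convergents (p_i = a_i*p_{i-1} + p_{i-2}, q_i = a_i*q_{i-1} + q_{i-2} with p_{-2}=0, p_{-1}=1, q_{-2}=1, q_{-1}=0), until the denominator exceeds 13:
  i=0: a_0=6, p_0 = 6*1 + 0 = 6, q_0 = 6*0 + 1 = 1.
  i=1: a_1=2, p_1 = 2*6 + 1 = 13, q_1 = 2*1 + 0 = 2.
  i=2: a_2=2, p_2 = 2*13 + 6 = 32, q_2 = 2*2 + 1 = 5.
  i=3: a_3=5, p_3 = 5*32 + 13 = 173, q_3 = 5*5 + 2 = 27.
q_3 = 27 > 13, so the last convergent with denominator <= 13 is p_2/q_2 = 32/5.
The closest fraction with denominator <= 13 is either p_2/q_2 or the intermediate fraction (k*p_2 + p_1)/(k*q_2 + q_1) with the largest k >= 1 whose denominator stays <= 13; these approach x as k grows, and every other convergent or intermediate fraction in range is farther away.
Largest k: floor((13 - q_1)/q_2) = floor((13 - 2)/5) = 2.
That gives (2*32 + 13)/(2*5 + 2) = 77/12.
Compare the errors: |x - 32/5| = |173*5 - 32*27|/(27*5) = 1/135, and |x - 77/12| = |173*12 - 77*27|/(27*12) = 3/324.
Cross-multiplying, 1*324 = 324 < 405 = 3*135, so 1/135 is smaller: the convergent 32/5 is closer to x than 77/12.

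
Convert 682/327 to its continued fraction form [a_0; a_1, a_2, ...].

[2; 11, 1, 2, 9]

Run the Euclidean algorithm on 682 and 327; the successive quotients are the partial quotients a_0, a_1, ... (each step inverts the fractional part left over by the previous one):
  682 = 2*327 + 28, so a_0 = 2.
  327 = 11*28 + 19, so a_1 = 11.
  28 = 1*19 + 9, so a_2 = 1.
  19 = 2*9 + 1, so a_3 = 2.
  9 = 9*1 + 0, so a_4 = 9.
The remainder reaches 0 after 5 divisions, so the expansion has 5 partial quotients, read off in order.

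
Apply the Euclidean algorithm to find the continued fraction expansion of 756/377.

[2; 188, 2]

Run the Euclidean algorithm on 756 and 377; the successive quotients are the partial quotients a_0, a_1, ... (each step inverts the fractional part left over by the previous one):
  756 = 2*377 + 2, so a_0 = 2.
  377 = 188*2 + 1, so a_1 = 188.
  2 = 2*1 + 0, so a_2 = 2.
The remainder reaches 0 after 3 divisions, so the expansion has 3 partial quotients, read off in order.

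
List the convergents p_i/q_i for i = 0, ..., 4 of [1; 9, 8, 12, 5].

Using the convergent recurrence p_i = a_i*p_{i-1} + p_{i-2}, q_i = a_i*q_{i-1} + q_{i-2} with p_{-2}=0, p_{-1}=1, q_{-2}=1, q_{-1}=0:
  i=0: a_0=1, p_0 = 1*1 + 0 = 1, q_0 = 1*0 + 1 = 1.
  i=1: a_1=9, p_1 = 9*1 + 1 = 10, q_1 = 9*1 + 0 = 9.
  i=2: a_2=8, p_2 = 8*10 + 1 = 81, q_2 = 8*9 + 1 = 73.
  i=3: a_3=12, p_3 = 12*81 + 10 = 982, q_3 = 12*73 + 9 = 885.
  i=4: a_4=5, p_4 = 5*982 + 81 = 4991, q_4 = 5*885 + 73 = 4498.

1/1, 10/9, 81/73, 982/885, 4991/4498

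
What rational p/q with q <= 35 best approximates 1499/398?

113/30

Expand x = 1499/398 as a continued fraction with the Euclidean algorithm:
  1499 = 3*398 + 305, so a_0 = 3.
  398 = 1*305 + 93, so a_1 = 1.
  305 = 3*93 + 26, so a_2 = 3.
  93 = 3*26 + 15, so a_3 = 3.
  26 = 1*15 + 11, so a_4 = 1.
  15 = 1*11 + 4, so a_5 = 1.
  11 = 2*4 + 3, so a_6 = 2.
  4 = 1*3 + 1, so a_7 = 1.
  3 = 3*1 + 0, so a_8 = 3.
so x = [3; 1, 3, 3, 1, 1, 2, 1, 3].
Convergents (p_i = a_i*p_{i-1} + p_{i-2}, q_i = a_i*q_{i-1} + q_{i-2} with p_{-2}=0, p_{-1}=1, q_{-2}=1, q_{-1}=0), until the denominator exceeds 35:
  i=0: a_0=3, p_0 = 3*1 + 0 = 3, q_0 = 3*0 + 1 = 1.
  i=1: a_1=1, p_1 = 1*3 + 1 = 4, q_1 = 1*1 + 0 = 1.
  i=2: a_2=3, p_2 = 3*4 + 3 = 15, q_2 = 3*1 + 1 = 4.
  i=3: a_3=3, p_3 = 3*15 + 4 = 49, q_3 = 3*4 + 1 = 13.
  i=4: a_4=1, p_4 = 1*49 + 15 = 64, q_4 = 1*13 + 4 = 17.
  i=5: a_5=1, p_5 = 1*64 + 49 = 113, q_5 = 1*17 + 13 = 30.
  i=6: a_6=2, p_6 = 2*113 + 64 = 290, q_6 = 2*30 + 17 = 77.
q_6 = 77 > 35, so the last convergent with denominator <= 35 is p_5/q_5 = 113/30.
The closest fraction with denominator <= 35 is either p_5/q_5 or the intermediate fraction (k*p_5 + p_4)/(k*q_5 + q_4) with the largest k >= 1 whose denominator stays <= 35; these approach x as k grows, and every other convergent or intermediate fraction in range is farther away.
Largest k: floor((35 - q_4)/q_5) = floor((35 - 17)/30) = 0.
Since k = 0, no intermediate fraction beyond p_5/q_5 has denominator <= 35, so the convergent 113/30 is the closest (its error is |1499*30 - 113*398|/(398*30) = 4/11940).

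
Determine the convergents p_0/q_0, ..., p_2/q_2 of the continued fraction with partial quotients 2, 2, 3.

2/1, 5/2, 17/7

Using the convergent recurrence p_i = a_i*p_{i-1} + p_{i-2}, q_i = a_i*q_{i-1} + q_{i-2} with p_{-2}=0, p_{-1}=1, q_{-2}=1, q_{-1}=0:
  i=0: a_0=2, p_0 = 2*1 + 0 = 2, q_0 = 2*0 + 1 = 1.
  i=1: a_1=2, p_1 = 2*2 + 1 = 5, q_1 = 2*1 + 0 = 2.
  i=2: a_2=3, p_2 = 3*5 + 2 = 17, q_2 = 3*2 + 1 = 7.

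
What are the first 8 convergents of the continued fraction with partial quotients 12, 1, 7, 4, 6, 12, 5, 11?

Using the convergent recurrence p_i = a_i*p_{i-1} + p_{i-2}, q_i = a_i*q_{i-1} + q_{i-2} with p_{-2}=0, p_{-1}=1, q_{-2}=1, q_{-1}=0:
  i=0: a_0=12, p_0 = 12*1 + 0 = 12, q_0 = 12*0 + 1 = 1.
  i=1: a_1=1, p_1 = 1*12 + 1 = 13, q_1 = 1*1 + 0 = 1.
  i=2: a_2=7, p_2 = 7*13 + 12 = 103, q_2 = 7*1 + 1 = 8.
  i=3: a_3=4, p_3 = 4*103 + 13 = 425, q_3 = 4*8 + 1 = 33.
  i=4: a_4=6, p_4 = 6*425 + 103 = 2653, q_4 = 6*33 + 8 = 206.
  i=5: a_5=12, p_5 = 12*2653 + 425 = 32261, q_5 = 12*206 + 33 = 2505.
  i=6: a_6=5, p_6 = 5*32261 + 2653 = 163958, q_6 = 5*2505 + 206 = 12731.
  i=7: a_7=11, p_7 = 11*163958 + 32261 = 1835799, q_7 = 11*12731 + 2505 = 142546.

12/1, 13/1, 103/8, 425/33, 2653/206, 32261/2505, 163958/12731, 1835799/142546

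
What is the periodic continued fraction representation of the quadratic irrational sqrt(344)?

[18; (1, 1, 4, 1, 3, 1, 4, 1, 1, 36)]

Write x_i = (sqrt(344) + m_i)/d_i with (m_0, d_0) = (0, 1). a_0 = floor(sqrt(344)) = 18, since 18^2 = 324 <= 344 < 361 = 19^2.
Iterate m_{i+1} = d_i*a_i - m_i, d_{i+1} = (344 - m_{i+1}^2)/d_i, a_{i+1} = floor((a_0 + m_{i+1})/d_{i+1}):
  m_1 = 1*18 - 0 = 18, d_1 = (344 - 18^2)/1 = 20/1 = 20, a_1 = floor((18 + 18)/20) = 1.
  m_2 = 20*1 - 18 = 2, d_2 = (344 - 2^2)/20 = 340/20 = 17, a_2 = floor((18 + 2)/17) = 1.
  m_3 = 17*1 - 2 = 15, d_3 = (344 - 15^2)/17 = 119/17 = 7, a_3 = floor((18 + 15)/7) = 4.
  m_4 = 7*4 - 15 = 13, d_4 = (344 - 13^2)/7 = 175/7 = 25, a_4 = floor((18 + 13)/25) = 1.
  m_5 = 25*1 - 13 = 12, d_5 = (344 - 12^2)/25 = 200/25 = 8, a_5 = floor((18 + 12)/8) = 3.
  m_6 = 8*3 - 12 = 12, d_6 = (344 - 12^2)/8 = 200/8 = 25, a_6 = floor((18 + 12)/25) = 1.
  m_7 = 25*1 - 12 = 13, d_7 = (344 - 13^2)/25 = 175/25 = 7, a_7 = floor((18 + 13)/7) = 4.
  m_8 = 7*4 - 13 = 15, d_8 = (344 - 15^2)/7 = 119/7 = 17, a_8 = floor((18 + 15)/17) = 1.
  m_9 = 17*1 - 15 = 2, d_9 = (344 - 2^2)/17 = 340/17 = 20, a_9 = floor((18 + 2)/20) = 1.
  m_10 = 20*1 - 2 = 18, d_10 = (344 - 18^2)/20 = 20/20 = 1, a_10 = floor((18 + 18)/1) = 36.
  m_11 = 1*36 - 18 = 18, d_11 = (344 - 18^2)/1 = 20/1 = 20: (m_11, d_11) = (m_1, d_1) = (18, 20), so from here the quotients repeat a_1, ..., a_10; the period length is 10.
Hence the expansion of sqrt(344) is a_0 = 18 followed by the repeating block 1, 1, 4, 1, 3, 1, 4, 1, 1, 36 (period 10).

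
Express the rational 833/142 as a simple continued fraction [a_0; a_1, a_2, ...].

Run the Euclidean algorithm on 833 and 142; the successive quotients are the partial quotients a_0, a_1, ... (each step inverts the fractional part left over by the previous one):
  833 = 5*142 + 123, so a_0 = 5.
  142 = 1*123 + 19, so a_1 = 1.
  123 = 6*19 + 9, so a_2 = 6.
  19 = 2*9 + 1, so a_3 = 2.
  9 = 9*1 + 0, so a_4 = 9.
The remainder reaches 0 after 5 divisions, so the expansion has 5 partial quotients, read off in order.

[5; 1, 6, 2, 9]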